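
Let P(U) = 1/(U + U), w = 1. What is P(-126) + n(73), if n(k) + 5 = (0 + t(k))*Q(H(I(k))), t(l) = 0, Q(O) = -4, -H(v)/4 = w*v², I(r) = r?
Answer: -1261/252 ≈ -5.0040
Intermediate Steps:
H(v) = -4*v²
P(U) = 1/(2*U)
n(k) = -5 (n(k) = -5 + (0 + 0)*(-4) = -5 + 0*(-4) = -5 + 0 = -5)
P(-126) + n(73) = (½)/(-126) - 5 = (½)*(-1/126) - 5 = -1/252 - 5 = -1261/252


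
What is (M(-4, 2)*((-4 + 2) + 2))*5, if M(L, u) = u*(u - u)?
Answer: 0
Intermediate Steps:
M(L, u) = 0 (M(L, u) = u*0 = 0)
(M(-4, 2)*((-4 + 2) + 2))*5 = (0*((-4 + 2) + 2))*5 = (0*(-2 + 2))*5 = (0*0)*5 = 0*5 = 0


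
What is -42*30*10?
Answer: -12600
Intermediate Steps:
-42*30*10 = -1260*10 = -12600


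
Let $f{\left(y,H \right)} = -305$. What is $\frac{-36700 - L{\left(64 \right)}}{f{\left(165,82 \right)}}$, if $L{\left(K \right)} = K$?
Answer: $\frac{36764}{305} \approx 120.54$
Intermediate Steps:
$\frac{-36700 - L{\left(64 \right)}}{f{\left(165,82 \right)}} = \frac{-36700 - 64}{-305} = \left(-36700 - 64\right) \left(- \frac{1}{305}\right) = \left(-36764\right) \left(- \frac{1}{305}\right) = \frac{36764}{305}$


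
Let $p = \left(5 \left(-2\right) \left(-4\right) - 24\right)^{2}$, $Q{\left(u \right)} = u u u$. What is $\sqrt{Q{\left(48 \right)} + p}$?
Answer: $16 \sqrt{433} \approx 332.94$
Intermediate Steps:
$Q{\left(u \right)} = u^{3}$ ($Q{\left(u \right)} = u^{2} u = u^{3}$)
$p = 256$ ($p = \left(\left(-10\right) \left(-4\right) - 24\right)^{2} = \left(40 - 24\right)^{2} = 16^{2} = 256$)
$\sqrt{Q{\left(48 \right)} + p} = \sqrt{48^{3} + 256} = \sqrt{110592 + 256} = \sqrt{110848} = 16 \sqrt{433}$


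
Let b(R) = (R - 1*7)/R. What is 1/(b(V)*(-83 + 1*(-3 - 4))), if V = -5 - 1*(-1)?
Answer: -2/495 ≈ -0.0040404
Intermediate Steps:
V = -4 (V = -5 + 1 = -4)
b(R) = (-7 + R)/R (b(R) = (R - 7)/R = (-7 + R)/R)
1/(b(V)*(-83 + 1*(-3 - 4))) = 1/(((-7 - 4)/(-4))*(-83 + 1*(-3 - 4))) = 1/((-1/4*(-11))*(-83 + 1*(-7))) = 1/(11*(-83 - 7)/4) = 1/((11/4)*(-90)) = 1/(-495/2) = -2/495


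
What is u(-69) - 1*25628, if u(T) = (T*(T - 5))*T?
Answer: -377942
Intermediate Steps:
u(T) = T**2*(-5 + T) (u(T) = (T*(-5 + T))*T = T**2*(-5 + T))
u(-69) - 1*25628 = (-69)**2*(-5 - 69) - 1*25628 = 4761*(-74) - 25628 = -352314 - 25628 = -377942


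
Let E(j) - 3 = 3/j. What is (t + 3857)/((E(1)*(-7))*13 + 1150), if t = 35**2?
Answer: 2541/302 ≈ 8.4139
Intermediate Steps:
E(j) = 3 + 3/j
t = 1225
(t + 3857)/((E(1)*(-7))*13 + 1150) = (1225 + 3857)/(((3 + 3/1)*(-7))*13 + 1150) = 5082/(((3 + 3*1)*(-7))*13 + 1150) = 5082/(((3 + 3)*(-7))*13 + 1150) = 5082/((6*(-7))*13 + 1150) = 5082/(-42*13 + 1150) = 5082/(-546 + 1150) = 5082/604 = 5082*(1/604) = 2541/302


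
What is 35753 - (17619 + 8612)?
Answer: 9522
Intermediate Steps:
35753 - (17619 + 8612) = 35753 - 1*26231 = 35753 - 26231 = 9522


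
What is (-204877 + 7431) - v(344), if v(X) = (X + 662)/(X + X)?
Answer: -67921927/344 ≈ -1.9745e+5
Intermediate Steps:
v(X) = (662 + X)/(2*X) (v(X) = (662 + X)/((2*X)) = (662 + X)*(1/(2*X)) = (662 + X)/(2*X))
(-204877 + 7431) - v(344) = (-204877 + 7431) - (662 + 344)/(2*344) = -197446 - 1006/(2*344) = -197446 - 1*503/344 = -197446 - 503/344 = -67921927/344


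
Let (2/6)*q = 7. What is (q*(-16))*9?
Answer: -3024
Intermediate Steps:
q = 21 (q = 3*7 = 21)
(q*(-16))*9 = (21*(-16))*9 = -336*9 = -3024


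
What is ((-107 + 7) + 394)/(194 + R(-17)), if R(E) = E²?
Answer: 14/23 ≈ 0.60870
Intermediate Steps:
((-107 + 7) + 394)/(194 + R(-17)) = ((-107 + 7) + 394)/(194 + (-17)²) = (-100 + 394)/(194 + 289) = 294/483 = 294*(1/483) = 14/23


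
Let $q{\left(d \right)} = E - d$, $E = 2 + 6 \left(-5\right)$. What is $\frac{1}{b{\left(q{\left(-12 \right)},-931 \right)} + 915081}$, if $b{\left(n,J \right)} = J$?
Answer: $\frac{1}{914150} \approx 1.0939 \cdot 10^{-6}$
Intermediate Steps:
$E = -28$ ($E = 2 - 30 = -28$)
$q{\left(d \right)} = -28 - d$
$\frac{1}{b{\left(q{\left(-12 \right)},-931 \right)} + 915081} = \frac{1}{-931 + 915081} = \frac{1}{914150}$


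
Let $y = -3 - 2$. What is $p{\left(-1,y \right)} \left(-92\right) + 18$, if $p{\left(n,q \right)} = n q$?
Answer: $-442$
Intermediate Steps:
$y = -5$ ($y = -3 - 2 = -5$)
$p{\left(-1,y \right)} \left(-92\right) + 18 = \left(-1\right) \left(-5\right) \left(-92\right) + 18 = 5 \left(-92\right) + 18 = -460 + 18 = -442$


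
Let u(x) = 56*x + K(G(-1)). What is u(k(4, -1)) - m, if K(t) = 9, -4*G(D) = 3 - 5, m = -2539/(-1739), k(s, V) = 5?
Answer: 500032/1739 ≈ 287.54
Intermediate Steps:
m = 2539/1739 (m = -2539*(-1/1739) = 2539/1739 ≈ 1.4600)
G(D) = ½ (G(D) = -(3 - 5)/4 = -¼*(-2) = ½)
u(x) = 9 + 56*x (u(x) = 56*x + 9 = 9 + 56*x)
u(k(4, -1)) - m = (9 + 56*5) - 1*2539/1739 = (9 + 280) - 2539/1739 = 289 - 2539/1739 = 500032/1739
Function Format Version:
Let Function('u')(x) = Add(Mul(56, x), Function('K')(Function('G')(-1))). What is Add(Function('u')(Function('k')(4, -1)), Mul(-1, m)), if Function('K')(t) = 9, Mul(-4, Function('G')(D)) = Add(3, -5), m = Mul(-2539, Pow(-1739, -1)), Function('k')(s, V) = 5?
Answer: Rational(500032, 1739) ≈ 287.54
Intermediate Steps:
m = Rational(2539, 1739) (m = Mul(-2539, Rational(-1, 1739)) = Rational(2539, 1739) ≈ 1.4600)
Function('G')(D) = Rational(1, 2) (Function('G')(D) = Mul(Rational(-1, 4), Add(3, -5)) = Mul(Rational(-1, 4), -2) = Rational(1, 2))
Function('u')(x) = Add(9, Mul(56, x)) (Function('u')(x) = Add(Mul(56, x), 9) = Add(9, Mul(56, x)))
Add(Function('u')(Function('k')(4, -1)), Mul(-1, m)) = Add(Add(9, Mul(56, 5)), Mul(-1, Rational(2539, 1739))) = Add(Add(9, 280), Rational(-2539, 1739)) = Add(289, Rational(-2539, 1739)) = Rational(500032, 1739)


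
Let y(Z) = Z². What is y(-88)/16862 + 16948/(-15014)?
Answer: -42377190/63291517 ≈ -0.66956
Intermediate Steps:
y(-88)/16862 + 16948/(-15014) = (-88)²/16862 + 16948/(-15014) = 7744*(1/16862) + 16948*(-1/15014) = 3872/8431 - 8474/7507 = -42377190/63291517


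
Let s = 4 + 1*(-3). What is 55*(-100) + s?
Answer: -5499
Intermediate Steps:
s = 1 (s = 4 - 3 = 1)
55*(-100) + s = 55*(-100) + 1 = -5500 + 1 = -5499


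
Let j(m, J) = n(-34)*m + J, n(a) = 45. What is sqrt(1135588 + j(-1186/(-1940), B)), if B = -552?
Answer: sqrt(42719250274)/194 ≈ 1065.4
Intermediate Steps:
j(m, J) = J + 45*m (j(m, J) = 45*m + J = J + 45*m)
sqrt(1135588 + j(-1186/(-1940), B)) = sqrt(1135588 + (-552 + 45*(-1186/(-1940)))) = sqrt(1135588 + (-552 + 45*(-1186*(-1/1940)))) = sqrt(1135588 + (-552 + 45*(593/970))) = sqrt(1135588 + (-552 + 5337/194)) = sqrt(1135588 - 101751/194) = sqrt(220202321/194) = sqrt(42719250274)/194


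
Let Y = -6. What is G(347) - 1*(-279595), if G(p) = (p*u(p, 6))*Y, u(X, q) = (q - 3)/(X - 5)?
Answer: 5311958/19 ≈ 2.7958e+5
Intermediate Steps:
u(X, q) = (-3 + q)/(-5 + X)
G(p) = -18*p/(-5 + p) (G(p) = (p*((-3 + 6)/(-5 + p)))*(-6) = (p*(3/(-5 + p)))*(-6) = (3*p/(-5 + p))*(-6) = -18*p/(-5 + p))
G(347) - 1*(-279595) = -18*347/(-5 + 347) - 1*(-279595) = -18*347/342 + 279595 = -18*347*1/342 + 279595 = -347/19 + 279595 = 5311958/19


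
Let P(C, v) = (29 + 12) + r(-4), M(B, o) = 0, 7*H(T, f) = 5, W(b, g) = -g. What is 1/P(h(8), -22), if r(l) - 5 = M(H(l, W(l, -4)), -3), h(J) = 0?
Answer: 1/46 ≈ 0.021739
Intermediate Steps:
H(T, f) = 5/7 (H(T, f) = (⅐)*5 = 5/7)
r(l) = 5 (r(l) = 5 + 0 = 5)
P(C, v) = 46 (P(C, v) = (29 + 12) + 5 = 41 + 5 = 46)
1/P(h(8), -22) = 1/46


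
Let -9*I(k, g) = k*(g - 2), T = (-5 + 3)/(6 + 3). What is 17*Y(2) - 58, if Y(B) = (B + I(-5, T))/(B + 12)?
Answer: -32359/567 ≈ -57.071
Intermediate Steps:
T = -2/9 ≈ -0.22222
I(k, g) = -k*(-2 + g)/9 (I(k, g) = -k*(g - 2)/9 = -k*(-2 + g)/9)
Y(B) = (-100/81 + B)/(12 + B) (Y(B) = (B + (⅑)*(-5)*(2 - 1*(-2/9)))/(B + 12) = (B + (⅑)*(-5)*(2 + 2/9))/(12 + B) = (B + (⅑)*(-5)*(20/9))/(12 + B) = (B - 100/81)/(12 + B) = (-100/81 + B)/(12 + B))
17*Y(2) - 58 = 17*((-100/81 + 2)/(12 + 2)) - 58 = 17*((62/81)/14) - 58 = 17*((1/14)*(62/81)) - 58 = 17*(31/567) - 58 = 527/567 - 58 = -32359/567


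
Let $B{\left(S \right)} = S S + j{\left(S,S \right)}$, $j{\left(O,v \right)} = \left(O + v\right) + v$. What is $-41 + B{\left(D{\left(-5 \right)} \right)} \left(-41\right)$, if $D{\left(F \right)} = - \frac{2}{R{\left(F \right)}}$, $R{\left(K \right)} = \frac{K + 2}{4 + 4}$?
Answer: $- \frac{16769}{9} \approx -1863.2$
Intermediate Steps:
$j{\left(O,v \right)} = O + 2 v$
$R{\left(K \right)} = \frac{1}{4} + \frac{K}{8}$ ($R{\left(K \right)} = \frac{2 + K}{8} = \left(2 + K\right) \frac{1}{8} = \frac{1}{4} + \frac{K}{8}$)
$D{\left(F \right)} = - \frac{2}{\frac{1}{4} + \frac{F}{8}}$
$B{\left(S \right)} = S^{2} + 3 S$ ($B{\left(S \right)} = S S + \left(S + 2 S\right) = S^{2} + 3 S$)
$-41 + B{\left(D{\left(-5 \right)} \right)} \left(-41\right) = -41 + - \frac{16}{2 - 5} \left(3 - \frac{16}{2 - 5}\right) \left(-41\right) = -41 + - \frac{16}{-3} \left(3 - \frac{16}{-3}\right) \left(-41\right) = -41 + \left(-16\right) \left(- \frac{1}{3}\right) \left(3 - - \frac{16}{3}\right) \left(-41\right) = -41 + \frac{16 \left(3 + \frac{16}{3}\right)}{3} \left(-41\right) = -41 + \frac{16}{3} \cdot \frac{25}{3} \left(-41\right) = -41 + \frac{400}{9} \left(-41\right) = -41 - \frac{16400}{9} = - \frac{16769}{9}$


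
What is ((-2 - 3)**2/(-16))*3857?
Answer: -96425/16 ≈ -6026.6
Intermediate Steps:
((-2 - 3)**2/(-16))*3857 = ((-5)**2*(-1/16))*3857 = (25*(-1/16))*3857 = -25/16*3857 = -96425/16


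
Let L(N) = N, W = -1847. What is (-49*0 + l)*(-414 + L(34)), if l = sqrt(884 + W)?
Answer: -1140*I*sqrt(107) ≈ -11792.0*I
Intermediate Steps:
l = 3*I*sqrt(107) (l = sqrt(884 - 1847) = sqrt(-963) = 3*I*sqrt(107) ≈ 31.032*I)
(-49*0 + l)*(-414 + L(34)) = (-49*0 + 3*I*sqrt(107))*(-414 + 34) = (0 + 3*I*sqrt(107))*(-380) = (3*I*sqrt(107))*(-380) = -1140*I*sqrt(107)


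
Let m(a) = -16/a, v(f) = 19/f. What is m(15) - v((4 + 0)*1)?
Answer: -349/60 ≈ -5.8167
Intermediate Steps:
m(15) - v((4 + 0)*1) = -16/15 - 19/((4 + 0)*1) = -16*1/15 - 19/(4*1) = -16/15 - 19/4 = -349/60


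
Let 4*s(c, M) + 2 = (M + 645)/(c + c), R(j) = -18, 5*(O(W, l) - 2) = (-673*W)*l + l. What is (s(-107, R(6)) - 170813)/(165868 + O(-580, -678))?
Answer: 731084915/225831501888 ≈ 0.0032373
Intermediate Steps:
O(W, l) = 2 + l/5 - 673*W*l/5 (O(W, l) = 2 + ((-673*W)*l + l)/5 = 2 + (-673*W*l + l)/5 = 2 + (l - 673*W*l)/5 = 2 + (l/5 - 673*W*l/5) = 2 + l/5 - 673*W*l/5)
s(c, M) = -½ + (645 + M)/(8*c) (s(c, M) = -½ + ((M + 645)/(c + c))/4 = -½ + ((645 + M)/((2*c)))/4 = -½ + ((645 + M)*(1/(2*c)))/4 = -½ + ((645 + M)/(2*c))/4 = -½ + (645 + M)/(8*c))
(s(-107, R(6)) - 170813)/(165868 + O(-580, -678)) = ((⅛)*(645 - 18 - 4*(-107))/(-107) - 170813)/(165868 + (2 + (⅕)*(-678) - 673/5*(-580)*(-678))) = ((⅛)*(-1/107)*(645 - 18 + 428) - 170813)/(165868 + (2 - 678/5 - 52930104)) = ((⅛)*(-1/107)*1055 - 170813)/(165868 - 264651188/5) = (-1055/856 - 170813)/(-263821848/5) = -146216983/856*(-5/263821848) = 731084915/225831501888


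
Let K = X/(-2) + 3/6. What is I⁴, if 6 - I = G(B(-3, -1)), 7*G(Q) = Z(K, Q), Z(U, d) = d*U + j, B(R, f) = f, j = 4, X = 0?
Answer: 14641/16 ≈ 915.06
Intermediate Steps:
K = ½ (K = 0/(-2) + 3/6 = 0*(-½) + 3*(⅙) = 0 + ½ = ½ ≈ 0.50000)
Z(U, d) = 4 + U*d (Z(U, d) = d*U + 4 = U*d + 4 = 4 + U*d)
G(Q) = 4/7 + Q/14 (G(Q) = (4 + Q/2)/7 = 4/7 + Q/14)
I = 11/2 (I = 6 - (4/7 + (1/14)*(-1)) = 6 - (4/7 - 1/14) = 6 - 1*½ = 6 - ½ = 11/2 ≈ 5.5000)
I⁴ = (11/2)⁴ = 14641/16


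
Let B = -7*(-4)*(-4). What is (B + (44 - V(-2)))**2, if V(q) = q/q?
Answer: 4761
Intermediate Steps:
V(q) = 1
B = -112 (B = 28*(-4) = -112)
(B + (44 - V(-2)))**2 = (-112 + (44 - 1*1))**2 = (-112 + (44 - 1))**2 = (-112 + 43)**2 = (-69)**2 = 4761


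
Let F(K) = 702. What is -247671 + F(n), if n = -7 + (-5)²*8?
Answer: -246969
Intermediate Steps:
n = 193 (n = -7 + 25*8 = -7 + 200 = 193)
-247671 + F(n) = -247671 + 702 = -246969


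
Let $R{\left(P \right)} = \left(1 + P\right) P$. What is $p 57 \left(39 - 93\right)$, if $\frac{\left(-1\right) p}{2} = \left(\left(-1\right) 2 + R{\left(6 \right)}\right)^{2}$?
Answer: $9849600$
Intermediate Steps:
$R{\left(P \right)} = P \left(1 + P\right)$
$p = -3200$ ($p = - 2 \left(\left(-1\right) 2 + 6 \left(1 + 6\right)\right)^{2} = - 2 \left(-2 + 6 \cdot 7\right)^{2} = - 2 \left(-2 + 42\right)^{2} = - 2 \cdot 40^{2} = \left(-2\right) 1600 = -3200$)
$p 57 \left(39 - 93\right) = \left(-3200\right) 57 \left(39 - 93\right) = - 182400 \left(39 - 93\right) = \left(-182400\right) \left(-54\right) = 9849600$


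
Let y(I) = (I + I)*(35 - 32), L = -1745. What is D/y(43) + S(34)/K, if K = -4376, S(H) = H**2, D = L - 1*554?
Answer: -647417/70563 ≈ -9.1750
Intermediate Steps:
y(I) = 6*I (y(I) = (2*I)*3 = 6*I)
D = -2299 (D = -1745 - 1*554 = -1745 - 554 = -2299)
D/y(43) + S(34)/K = -2299/(6*43) + 34**2/(-4376) = -2299/258 + 1156*(-1/4376) = -2299*1/258 - 289/1094 = -2299/258 - 289/1094 = -647417/70563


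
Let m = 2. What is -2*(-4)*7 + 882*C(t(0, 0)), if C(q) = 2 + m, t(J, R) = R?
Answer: 3584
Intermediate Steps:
C(q) = 4 (C(q) = 2 + 2 = 4)
-2*(-4)*7 + 882*C(t(0, 0)) = -2*(-4)*7 + 882*4 = 8*7 + 3528 = 56 + 3528 = 3584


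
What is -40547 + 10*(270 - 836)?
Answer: -46207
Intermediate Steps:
-40547 + 10*(270 - 836) = -40547 + 10*(-566) = -40547 - 5660 = -46207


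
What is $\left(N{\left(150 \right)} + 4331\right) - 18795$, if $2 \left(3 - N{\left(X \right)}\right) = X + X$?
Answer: $-14611$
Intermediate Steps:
$N{\left(X \right)} = 3 - X$ ($N{\left(X \right)} = 3 - \frac{X + X}{2} = 3 - \frac{2 X}{2} = 3 - X$)
$\left(N{\left(150 \right)} + 4331\right) - 18795 = \left(\left(3 - 150\right) + 4331\right) - 18795 = \left(-147 + 4331\right) - 18795 = 4184 - 18795 = -14611$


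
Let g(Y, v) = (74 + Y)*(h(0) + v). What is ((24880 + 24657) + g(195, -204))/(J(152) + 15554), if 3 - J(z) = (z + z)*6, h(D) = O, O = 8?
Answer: -3187/13733 ≈ -0.23207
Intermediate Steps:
h(D) = 8
J(z) = 3 - 12*z (J(z) = 3 - (z + z)*6 = 3 - 2*z*6 = 3 - 12*z)
g(Y, v) = (8 + v)*(74 + Y) (g(Y, v) = (74 + Y)*(8 + v) = (8 + v)*(74 + Y))
((24880 + 24657) + g(195, -204))/(J(152) + 15554) = ((24880 + 24657) + (592 + 8*195 + 74*(-204) + 195*(-204)))/((3 - 12*152) + 15554) = (49537 + (592 + 1560 - 15096 - 39780))/((3 - 1824) + 15554) = (49537 - 52724)/(-1821 + 15554) = -3187/13733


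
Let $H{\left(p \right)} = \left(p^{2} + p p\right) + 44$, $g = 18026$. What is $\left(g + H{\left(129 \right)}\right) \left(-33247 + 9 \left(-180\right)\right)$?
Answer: $-1790490184$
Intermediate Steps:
$H{\left(p \right)} = 44 + 2 p^{2}$ ($H{\left(p \right)} = \left(p^{2} + p^{2}\right) + 44 = 2 p^{2} + 44 = 44 + 2 p^{2}$)
$\left(g + H{\left(129 \right)}\right) \left(-33247 + 9 \left(-180\right)\right) = \left(18026 + \left(44 + 2 \cdot 129^{2}\right)\right) \left(-33247 + 9 \left(-180\right)\right) = \left(18026 + \left(44 + 2 \cdot 16641\right)\right) \left(-33247 - 1620\right) = \left(18026 + \left(44 + 33282\right)\right) \left(-34867\right) = \left(18026 + 33326\right) \left(-34867\right) = 51352 \left(-34867\right) = -1790490184$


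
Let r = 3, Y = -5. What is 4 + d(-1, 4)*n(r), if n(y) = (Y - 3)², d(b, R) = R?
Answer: 260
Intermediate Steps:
n(y) = 64 (n(y) = (-5 - 3)² = (-8)² = 64)
4 + d(-1, 4)*n(r) = 4 + 4*64 = 4 + 256 = 260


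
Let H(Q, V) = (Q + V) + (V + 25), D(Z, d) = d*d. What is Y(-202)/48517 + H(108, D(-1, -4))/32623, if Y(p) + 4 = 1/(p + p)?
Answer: 4499847/904440052 ≈ 0.0049753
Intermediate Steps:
D(Z, d) = d²
H(Q, V) = 25 + Q + 2*V (H(Q, V) = (Q + V) + (25 + V) = 25 + Q + 2*V)
Y(p) = -4 + 1/(2*p) (Y(p) = -4 + 1/(p + p) = -4 + 1/(2*p))
Y(-202)/48517 + H(108, D(-1, -4))/32623 = (-4 + (½)/(-202))/48517 + (25 + 108 + 2*(-4)²)/32623 = (-4 + (½)*(-1/202))*(1/48517) + (25 + 108 + 2*16)*(1/32623) = (-4 - 1/404)*(1/48517) + (25 + 108 + 32)*(1/32623) = -1617/404*1/48517 + 165*(1/32623) = -231/2800124 + 165/32623 = 4499847/904440052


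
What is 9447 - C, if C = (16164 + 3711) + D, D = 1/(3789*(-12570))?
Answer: -496661968439/47627730 ≈ -10428.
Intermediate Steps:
D = -1/47627730 (D = (1/3789)*(-1/12570) = -1/47627730 ≈ -2.0996e-8)
C = 946601133749/47627730 (C = (16164 + 3711) - 1/47627730 = 19875 - 1/47627730 = 946601133749/47627730 ≈ 19875.)
9447 - C = 9447 - 1*946601133749/47627730 = 9447 - 946601133749/47627730 = -496661968439/47627730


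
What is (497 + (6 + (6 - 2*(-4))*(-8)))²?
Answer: 152881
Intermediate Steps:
(497 + (6 + (6 - 2*(-4))*(-8)))² = (497 + (6 + (6 + 8)*(-8)))² = (497 + (6 + 14*(-8)))² = (497 + (6 - 112))² = (497 - 106)² = 391² = 152881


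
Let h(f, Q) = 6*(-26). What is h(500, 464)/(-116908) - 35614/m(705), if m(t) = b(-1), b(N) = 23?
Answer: -1040889481/672221 ≈ -1548.4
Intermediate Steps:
h(f, Q) = -156
m(t) = 23
h(500, 464)/(-116908) - 35614/m(705) = -156/(-116908) - 35614/23 = -156*(-1/116908) - 35614*1/23 = 39/29227 - 35614/23 = -1040889481/672221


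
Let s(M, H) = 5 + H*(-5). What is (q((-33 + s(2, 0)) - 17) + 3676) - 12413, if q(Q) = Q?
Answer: -8782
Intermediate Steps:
s(M, H) = 5 - 5*H
(q((-33 + s(2, 0)) - 17) + 3676) - 12413 = (((-33 + (5 - 5*0)) - 17) + 3676) - 12413 = (((-33 + (5 + 0)) - 17) + 3676) - 12413 = (((-33 + 5) - 17) + 3676) - 12413 = ((-28 - 17) + 3676) - 12413 = (-45 + 3676) - 12413 = 3631 - 12413 = -8782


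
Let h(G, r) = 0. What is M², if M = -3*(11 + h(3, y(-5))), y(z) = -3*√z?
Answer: 1089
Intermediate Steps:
M = -33 (M = -3*(11 + 0) = -3*11 = -33)
M² = (-33)² = 1089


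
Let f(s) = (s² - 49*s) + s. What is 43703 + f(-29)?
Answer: 45936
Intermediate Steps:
f(s) = s² - 48*s
43703 + f(-29) = 43703 - 29*(-48 - 29) = 43703 - 29*(-77) = 43703 + 2233 = 45936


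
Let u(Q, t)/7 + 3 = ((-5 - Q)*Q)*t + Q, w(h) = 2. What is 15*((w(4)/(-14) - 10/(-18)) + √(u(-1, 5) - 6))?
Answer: 130/21 + 15*√106 ≈ 160.63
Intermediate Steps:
u(Q, t) = -21 + 7*Q + 7*Q*t*(-5 - Q) (u(Q, t) = -21 + 7*(((-5 - Q)*Q)*t + Q) = -21 + 7*((Q*(-5 - Q))*t + Q) = -21 + 7*(Q*t*(-5 - Q) + Q) = -21 + 7*(Q + Q*t*(-5 - Q)) = -21 + (7*Q + 7*Q*t*(-5 - Q)) = -21 + 7*Q + 7*Q*t*(-5 - Q))
15*((w(4)/(-14) - 10/(-18)) + √(u(-1, 5) - 6)) = 15*((2/(-14) - 10/(-18)) + √((-21 + 7*(-1) - 35*(-1)*5 - 7*5*(-1)²) - 6)) = 15*((2*(-1/14) - 10*(-1/18)) + √((-21 - 7 + 175 - 7*5*1) - 6)) = 15*((-⅐ + 5/9) + √((-21 - 7 + 175 - 35) - 6)) = 15*(26/63 + √(112 - 6)) = 15*(26/63 + √106) = 130/21 + 15*√106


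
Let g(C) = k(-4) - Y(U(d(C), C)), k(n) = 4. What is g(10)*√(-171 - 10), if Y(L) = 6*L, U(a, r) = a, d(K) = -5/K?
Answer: 7*I*√181 ≈ 94.175*I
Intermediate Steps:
g(C) = 4 + 30/C (g(C) = 4 - 6*(-5/C) = 4 - (-30)/C = 4 + 30/C)
g(10)*√(-171 - 10) = (4 + 30/10)*√(-171 - 10) = (4 + 30*(⅒))*√(-181) = (4 + 3)*(I*√181) = 7*(I*√181) = 7*I*√181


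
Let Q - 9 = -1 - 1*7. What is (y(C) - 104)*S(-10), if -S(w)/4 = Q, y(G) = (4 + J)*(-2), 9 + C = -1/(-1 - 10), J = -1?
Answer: 440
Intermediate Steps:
C = -98/11 (C = -9 - 1/(-1 - 10) = -9 - 1/(-11) = -9 - 1*(-1/11) = -9 + 1/11 = -98/11 ≈ -8.9091)
y(G) = -6 (y(G) = (4 - 1)*(-2) = 3*(-2) = -6)
Q = 1 (Q = 9 + (-1 - 1*7) = 9 + (-1 - 7) = 9 - 8 = 1)
S(w) = -4 (S(w) = -4*1 = -4)
(y(C) - 104)*S(-10) = (-6 - 104)*(-4) = -110*(-4) = 440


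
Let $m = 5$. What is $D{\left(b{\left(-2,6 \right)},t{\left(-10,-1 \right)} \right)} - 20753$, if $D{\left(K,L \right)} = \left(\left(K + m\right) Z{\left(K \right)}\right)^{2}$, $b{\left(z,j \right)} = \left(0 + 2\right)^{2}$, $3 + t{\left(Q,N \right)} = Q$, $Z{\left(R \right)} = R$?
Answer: $-19457$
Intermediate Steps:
$t{\left(Q,N \right)} = -3 + Q$
$b{\left(z,j \right)} = 4$ ($b{\left(z,j \right)} = 2^{2} = 4$)
$D{\left(K,L \right)} = K^{2} \left(5 + K\right)^{2}$ ($D{\left(K,L \right)} = \left(\left(K + 5\right) K\right)^{2} = \left(\left(5 + K\right) K\right)^{2} = \left(K \left(5 + K\right)\right)^{2} = K^{2} \left(5 + K\right)^{2}$)
$D{\left(b{\left(-2,6 \right)},t{\left(-10,-1 \right)} \right)} - 20753 = 4^{2} \left(5 + 4\right)^{2} - 20753 = 16 \cdot 9^{2} - 20753 = 16 \cdot 81 - 20753 = 1296 - 20753 = -19457$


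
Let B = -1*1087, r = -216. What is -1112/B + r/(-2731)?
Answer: 3271664/2968597 ≈ 1.1021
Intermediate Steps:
B = -1087
-1112/B + r/(-2731) = -1112/(-1087) - 216/(-2731) = -1112*(-1/1087) - 216*(-1/2731) = 1112/1087 + 216/2731 = 3271664/2968597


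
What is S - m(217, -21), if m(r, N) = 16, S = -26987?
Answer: -27003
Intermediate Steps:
S - m(217, -21) = -26987 - 1*16 = -26987 - 16 = -27003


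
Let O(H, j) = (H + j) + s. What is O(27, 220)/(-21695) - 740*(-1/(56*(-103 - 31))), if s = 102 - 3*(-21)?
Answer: -4786487/40699820 ≈ -0.11760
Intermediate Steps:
s = 165 (s = 102 + 63 = 165)
O(H, j) = 165 + H + j (O(H, j) = (H + j) + 165 = 165 + H + j)
O(27, 220)/(-21695) - 740*(-1/(56*(-103 - 31))) = (165 + 27 + 220)/(-21695) - 740*(-1/(56*(-103 - 31))) = 412*(-1/21695) - 740/((-134*(-56))) = -412/21695 - 740/7504 = -412/21695 - 740*1/7504 = -412/21695 - 185/1876 = -4786487/40699820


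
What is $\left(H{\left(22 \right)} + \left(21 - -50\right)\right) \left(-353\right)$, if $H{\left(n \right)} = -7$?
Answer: $-22592$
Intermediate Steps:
$\left(H{\left(22 \right)} + \left(21 - -50\right)\right) \left(-353\right) = \left(-7 + \left(21 - -50\right)\right) \left(-353\right) = \left(-7 + \left(21 + 50\right)\right) \left(-353\right) = \left(-7 + 71\right) \left(-353\right) = 64 \left(-353\right) = -22592$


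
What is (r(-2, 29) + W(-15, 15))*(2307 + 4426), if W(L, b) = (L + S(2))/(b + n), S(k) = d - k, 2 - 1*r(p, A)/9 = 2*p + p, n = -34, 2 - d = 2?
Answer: 9325205/19 ≈ 4.9080e+5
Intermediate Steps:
d = 0 (d = 2 - 1*2 = 2 - 2 = 0)
r(p, A) = 18 - 27*p (r(p, A) = 18 - 9*(2*p + p) = 18 - 27*p)
S(k) = -k (S(k) = 0 - k = -k)
W(L, b) = (-2 + L)/(-34 + b) (W(L, b) = (L - 1*2)/(b - 34) = (L - 2)/(-34 + b) = (-2 + L)/(-34 + b))
(r(-2, 29) + W(-15, 15))*(2307 + 4426) = ((18 - 27*(-2)) + (-2 - 15)/(-34 + 15))*(2307 + 4426) = ((18 + 54) - 17/(-19))*6733 = (72 - 1/19*(-17))*6733 = (72 + 17/19)*6733 = (1385/19)*6733 = 9325205/19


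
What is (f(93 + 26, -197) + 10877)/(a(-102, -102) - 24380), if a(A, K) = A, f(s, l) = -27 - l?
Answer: -11047/24482 ≈ -0.45123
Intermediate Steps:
(f(93 + 26, -197) + 10877)/(a(-102, -102) - 24380) = ((-27 - 1*(-197)) + 10877)/(-102 - 24380) = ((-27 + 197) + 10877)/(-24482) = (170 + 10877)*(-1/24482) = 11047*(-1/24482) = -11047/24482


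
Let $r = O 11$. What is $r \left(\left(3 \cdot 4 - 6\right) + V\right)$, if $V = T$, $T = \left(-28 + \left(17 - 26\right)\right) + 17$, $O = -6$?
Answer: $924$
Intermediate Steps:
$r = -66$ ($r = \left(-6\right) 11 = -66$)
$T = -20$ ($T = \left(-28 + \left(17 - 26\right)\right) + 17 = \left(-28 - 9\right) + 17 = -37 + 17 = -20$)
$V = -20$
$r \left(\left(3 \cdot 4 - 6\right) + V\right) = - 66 \left(\left(3 \cdot 4 - 6\right) - 20\right) = - 66 \left(\left(12 - 6\right) - 20\right) = - 66 \left(6 - 20\right) = \left(-66\right) \left(-14\right) = 924$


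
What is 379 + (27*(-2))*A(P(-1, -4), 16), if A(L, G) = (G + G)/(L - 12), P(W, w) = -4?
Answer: 487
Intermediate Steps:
A(L, G) = 2*G/(-12 + L) (A(L, G) = (2*G)/(-12 + L) = 2*G/(-12 + L))
379 + (27*(-2))*A(P(-1, -4), 16) = 379 + (27*(-2))*(2*16/(-12 - 4)) = 379 - 108*16/(-16) = 379 - 108*16*(-1)/16 = 379 - 54*(-2) = 379 + 108 = 487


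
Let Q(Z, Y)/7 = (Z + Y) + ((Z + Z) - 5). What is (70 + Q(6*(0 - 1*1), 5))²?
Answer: 3136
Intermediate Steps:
Q(Z, Y) = -35 + 7*Y + 21*Z (Q(Z, Y) = 7*((Z + Y) + ((Z + Z) - 5)) = 7*((Y + Z) + (2*Z - 5)) = 7*((Y + Z) + (-5 + 2*Z)) = 7*(-5 + Y + 3*Z) = -35 + 7*Y + 21*Z)
(70 + Q(6*(0 - 1*1), 5))² = (70 + (-35 + 7*5 + 21*(6*(0 - 1*1))))² = (70 + (-35 + 35 + 21*(6*(0 - 1))))² = (70 + (-35 + 35 + 21*(6*(-1))))² = (70 + (-35 + 35 + 21*(-6)))² = (70 + (-35 + 35 - 126))² = (70 - 126)² = (-56)² = 3136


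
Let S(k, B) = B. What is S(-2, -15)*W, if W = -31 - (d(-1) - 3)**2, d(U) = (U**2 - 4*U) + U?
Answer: 480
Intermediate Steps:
d(U) = U**2 - 3*U
W = -32 (W = -31 - (-(-3 - 1) - 3)**2 = -31 - (-1*(-4) - 3)**2 = -31 - (4 - 3)**2 = -31 - 1*1**2 = -31 - 1*1 = -31 - 1 = -32)
S(-2, -15)*W = -15*(-32) = 480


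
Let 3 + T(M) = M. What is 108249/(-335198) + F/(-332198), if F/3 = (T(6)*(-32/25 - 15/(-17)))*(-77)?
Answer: -3830575109379/11831161177925 ≈ -0.32377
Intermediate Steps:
T(M) = -3 + M
F = 117117/425 (F = 3*(((-3 + 6)*(-32/25 - 15/(-17)))*(-77)) = 3*((3*(-32*1/25 - 15*(-1/17)))*(-77)) = 3*((3*(-32/25 + 15/17))*(-77)) = 3*((3*(-169/425))*(-77)) = 3*(-507/425*(-77)) = 3*(39039/425) = 117117/425 ≈ 275.57)
108249/(-335198) + F/(-332198) = 108249/(-335198) + (117117/425)/(-332198) = 108249*(-1/335198) + (117117/425)*(-1/332198) = -108249/335198 - 117117/141184150 = -3830575109379/11831161177925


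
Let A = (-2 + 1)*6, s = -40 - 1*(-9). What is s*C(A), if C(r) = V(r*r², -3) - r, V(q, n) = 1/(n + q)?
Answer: -40703/219 ≈ -185.86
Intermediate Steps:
s = -31 (s = -40 + 9 = -31)
A = -6 (A = -1*6 = -6)
C(r) = 1/(-3 + r³) - r (C(r) = 1/(-3 + r*r²) - r = 1/(-3 + r³) - r)
s*C(A) = -31*(1/(-3 + (-6)³) - 1*(-6)) = -31*(1/(-3 - 216) + 6) = -31*(1/(-219) + 6) = -31*(-1/219 + 6) = -31*1313/219 = -40703/219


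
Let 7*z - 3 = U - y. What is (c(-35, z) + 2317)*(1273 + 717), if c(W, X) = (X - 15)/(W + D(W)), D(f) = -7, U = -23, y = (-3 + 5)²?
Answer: 225973455/49 ≈ 4.6117e+6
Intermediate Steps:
y = 4 (y = 2² = 4)
z = -24/7 (z = 3/7 + (-23 - 1*4)/7 = 3/7 + (-23 - 4)/7 = 3/7 + (⅐)*(-27) = 3/7 - 27/7 = -24/7 ≈ -3.4286)
c(W, X) = (-15 + X)/(-7 + W) (c(W, X) = (X - 15)/(W - 7) = (-15 + X)/(-7 + W))
(c(-35, z) + 2317)*(1273 + 717) = ((-15 - 24/7)/(-7 - 35) + 2317)*(1273 + 717) = (-129/7/(-42) + 2317)*1990 = (-1/42*(-129/7) + 2317)*1990 = (43/98 + 2317)*1990 = (227109/98)*1990 = 225973455/49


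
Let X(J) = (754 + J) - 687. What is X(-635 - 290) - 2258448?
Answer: -2259306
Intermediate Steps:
X(J) = 67 + J
X(-635 - 290) - 2258448 = (67 + (-635 - 290)) - 2258448 = (67 - 925) - 2258448 = -858 - 2258448 = -2259306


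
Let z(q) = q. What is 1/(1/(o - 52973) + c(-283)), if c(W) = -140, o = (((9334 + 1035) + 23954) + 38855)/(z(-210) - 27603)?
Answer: -1473411227/206277599593 ≈ -0.0071429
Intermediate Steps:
o = -73178/27813 (o = (((9334 + 1035) + 23954) + 38855)/(-210 - 27603) = ((10369 + 23954) + 38855)/(-27813) = (34323 + 38855)*(-1/27813) = 73178*(-1/27813) = -73178/27813 ≈ -2.6311)
1/(1/(o - 52973) + c(-283)) = 1/(1/(-73178/27813 - 52973) - 140) = 1/(1/(-1473411227/27813) - 140) = 1/(-27813/1473411227 - 140) = 1/(-206277599593/1473411227) = -1473411227/206277599593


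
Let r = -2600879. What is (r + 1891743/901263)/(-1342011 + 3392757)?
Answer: -130226339913/102681194011 ≈ -1.2683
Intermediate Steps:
(r + 1891743/901263)/(-1342011 + 3392757) = (-2600879 + 1891743/901263)/(-1342011 + 3392757) = (-2600879 + 1891743*(1/901263))/2050746 = (-2600879 + 630581/300421)*(1/2050746) = -781358039478/300421*1/2050746 = -130226339913/102681194011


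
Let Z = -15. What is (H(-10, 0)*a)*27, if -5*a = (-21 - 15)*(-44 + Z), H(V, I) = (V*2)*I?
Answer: 0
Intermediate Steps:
H(V, I) = 2*I*V (H(V, I) = (2*V)*I = 2*I*V)
a = -2124/5 (a = -(-21 - 15)*(-44 - 15)/5 = -(-36)*(-59)/5 = -⅕*2124 = -2124/5 ≈ -424.80)
(H(-10, 0)*a)*27 = ((2*0*(-10))*(-2124/5))*27 = (0*(-2124/5))*27 = 0*27 = 0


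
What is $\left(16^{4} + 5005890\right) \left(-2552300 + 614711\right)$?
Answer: $-9826339231914$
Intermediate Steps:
$\left(16^{4} + 5005890\right) \left(-2552300 + 614711\right) = \left(65536 + 5005890\right) \left(-1937589\right) = 5071426 \left(-1937589\right) = -9826339231914$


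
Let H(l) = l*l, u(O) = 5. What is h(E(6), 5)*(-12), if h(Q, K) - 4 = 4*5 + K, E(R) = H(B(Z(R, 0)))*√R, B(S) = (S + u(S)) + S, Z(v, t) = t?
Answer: -348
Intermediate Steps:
B(S) = 5 + 2*S (B(S) = (S + 5) + S = (5 + S) + S = 5 + 2*S)
H(l) = l²
E(R) = 25*√R (E(R) = (5 + 2*0)²*√R = (5 + 0)²*√R = 5²*√R = 25*√R)
h(Q, K) = 24 + K (h(Q, K) = 4 + (4*5 + K) = 4 + (20 + K) = 24 + K)
h(E(6), 5)*(-12) = (24 + 5)*(-12) = 29*(-12) = -348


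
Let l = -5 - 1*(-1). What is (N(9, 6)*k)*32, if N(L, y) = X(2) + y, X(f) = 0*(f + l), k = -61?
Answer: -11712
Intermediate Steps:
l = -4 (l = -5 + 1 = -4)
X(f) = 0 (X(f) = 0*(f - 4) = 0*(-4 + f) = 0)
N(L, y) = y (N(L, y) = 0 + y = y)
(N(9, 6)*k)*32 = (6*(-61))*32 = -366*32 = -11712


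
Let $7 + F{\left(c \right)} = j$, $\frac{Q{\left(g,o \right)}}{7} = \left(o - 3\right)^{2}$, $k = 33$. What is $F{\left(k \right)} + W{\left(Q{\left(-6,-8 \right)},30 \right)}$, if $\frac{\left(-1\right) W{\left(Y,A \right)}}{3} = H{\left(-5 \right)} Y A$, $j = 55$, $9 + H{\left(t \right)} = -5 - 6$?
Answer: $1524648$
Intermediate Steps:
$H{\left(t \right)} = -20$ ($H{\left(t \right)} = -9 - 11 = -20$)
$Q{\left(g,o \right)} = 7 \left(-3 + o\right)^{2}$ ($Q{\left(g,o \right)} = 7 \left(o - 3\right)^{2} = 7 \left(-3 + o\right)^{2}$)
$W{\left(Y,A \right)} = 60 A Y$ ($W{\left(Y,A \right)} = - 3 \left(- 20 Y A\right) = - 3 \left(- 20 A Y\right) = 60 A Y$)
$F{\left(c \right)} = 48$ ($F{\left(c \right)} = -7 + 55 = 48$)
$F{\left(k \right)} + W{\left(Q{\left(-6,-8 \right)},30 \right)} = 48 + 60 \cdot 30 \cdot 7 \left(-3 - 8\right)^{2} = 48 + 60 \cdot 30 \cdot 7 \left(-11\right)^{2} = 48 + 60 \cdot 30 \cdot 7 \cdot 121 = 48 + 60 \cdot 30 \cdot 847 = 48 + 1524600 = 1524648$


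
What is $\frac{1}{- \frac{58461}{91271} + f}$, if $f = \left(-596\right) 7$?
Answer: $- \frac{91271}{380841073} \approx -0.00023966$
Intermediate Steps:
$f = -4172$
$\frac{1}{- \frac{58461}{91271} + f} = \frac{1}{- \frac{58461}{91271} - 4172} = \frac{1}{- \frac{380841073}{91271}} = - \frac{91271}{380841073}$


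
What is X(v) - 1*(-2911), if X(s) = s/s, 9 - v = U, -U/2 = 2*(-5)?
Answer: 2912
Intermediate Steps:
U = 20 (U = -4*(-5) = -2*(-10) = 20)
v = -11 (v = 9 - 1*20 = 9 - 20 = -11)
X(s) = 1
X(v) - 1*(-2911) = 1 - 1*(-2911) = 1 + 2911 = 2912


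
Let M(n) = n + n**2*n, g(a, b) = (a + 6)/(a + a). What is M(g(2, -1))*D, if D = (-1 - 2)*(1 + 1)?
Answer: -60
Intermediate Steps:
g(a, b) = (6 + a)/(2*a) (g(a, b) = (6 + a)/((2*a)) = (6 + a)*(1/(2*a)) = (6 + a)/(2*a))
D = -6 (D = -3*2 = -6)
M(n) = n + n**3
M(g(2, -1))*D = ((1/2)*(6 + 2)/2 + ((1/2)*(6 + 2)/2)**3)*(-6) = ((1/2)*(1/2)*8 + ((1/2)*(1/2)*8)**3)*(-6) = (2 + 2**3)*(-6) = (2 + 8)*(-6) = 10*(-6) = -60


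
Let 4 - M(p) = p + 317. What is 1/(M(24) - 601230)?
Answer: -1/601567 ≈ -1.6623e-6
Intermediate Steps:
M(p) = -313 - p (M(p) = 4 - (p + 317) = 4 - (317 + p) = 4 + (-317 - p) = -313 - p)
1/(M(24) - 601230) = 1/((-313 - 1*24) - 601230) = 1/((-313 - 24) - 601230) = 1/(-337 - 601230) = 1/(-601567) = -1/601567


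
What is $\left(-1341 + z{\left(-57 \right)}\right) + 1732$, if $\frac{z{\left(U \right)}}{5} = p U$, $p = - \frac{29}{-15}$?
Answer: $-160$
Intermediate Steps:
$p = \frac{29}{15}$ ($p = \left(-29\right) \left(- \frac{1}{15}\right) = \frac{29}{15} \approx 1.9333$)
$z{\left(U \right)} = \frac{29 U}{3}$ ($z{\left(U \right)} = 5 \frac{29 U}{15} = \frac{29 U}{3}$)
$\left(-1341 + z{\left(-57 \right)}\right) + 1732 = \left(-1341 + \frac{29}{3} \left(-57\right)\right) + 1732 = \left(-1341 - 551\right) + 1732 = -1892 + 1732 = -160$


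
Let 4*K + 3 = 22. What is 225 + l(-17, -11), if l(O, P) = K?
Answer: 919/4 ≈ 229.75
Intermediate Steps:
K = 19/4 (K = -3/4 + (1/4)*22 = -3/4 + 11/2 = 19/4 ≈ 4.7500)
l(O, P) = 19/4
225 + l(-17, -11) = 225 + 19/4 = 919/4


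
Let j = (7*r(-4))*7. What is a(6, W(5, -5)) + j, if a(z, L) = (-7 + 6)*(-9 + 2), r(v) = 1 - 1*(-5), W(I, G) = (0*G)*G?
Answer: 301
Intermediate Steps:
W(I, G) = 0 (W(I, G) = 0*G = 0)
r(v) = 6 (r(v) = 1 + 5 = 6)
a(z, L) = 7 (a(z, L) = -1*(-7) = 7)
j = 294 (j = (7*6)*7 = 42*7 = 294)
a(6, W(5, -5)) + j = 7 + 294 = 301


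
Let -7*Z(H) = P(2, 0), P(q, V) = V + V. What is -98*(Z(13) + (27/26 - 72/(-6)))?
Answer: -16611/13 ≈ -1277.8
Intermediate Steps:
P(q, V) = 2*V
Z(H) = 0 (Z(H) = -2*0/7 = -1/7*0 = 0)
-98*(Z(13) + (27/26 - 72/(-6))) = -98*(0 + (27/26 - 72/(-6))) = -98*(0 + (27*(1/26) - 72*(-1/6))) = -98*(0 + (27/26 + 12)) = -98*(0 + 339/26) = -98*339/26 = -16611/13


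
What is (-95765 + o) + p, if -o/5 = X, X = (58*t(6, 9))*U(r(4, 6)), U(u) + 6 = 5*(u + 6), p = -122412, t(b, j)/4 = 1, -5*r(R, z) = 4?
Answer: -241377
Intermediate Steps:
r(R, z) = -⅘ (r(R, z) = -⅕*4 = -⅘)
t(b, j) = 4 (t(b, j) = 4*1 = 4)
U(u) = 24 + 5*u (U(u) = -6 + 5*(u + 6) = -6 + 5*(6 + u) = -6 + (30 + 5*u) = 24 + 5*u)
X = 4640 (X = (58*4)*(24 + 5*(-⅘)) = 232*(24 - 4) = 232*20 = 4640)
o = -23200 (o = -5*4640 = -23200)
(-95765 + o) + p = (-95765 - 23200) - 122412 = -118965 - 122412 = -241377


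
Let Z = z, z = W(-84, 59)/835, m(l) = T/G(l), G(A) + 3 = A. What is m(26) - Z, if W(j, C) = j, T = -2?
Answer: 262/19205 ≈ 0.013642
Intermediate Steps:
G(A) = -3 + A
m(l) = -2/(-3 + l)
z = -84/835 ≈ -0.10060
Z = -84/835 ≈ -0.10060
m(26) - Z = -2/(-3 + 26) - 1*(-84/835) = -2/23 + 84/835 = 262/19205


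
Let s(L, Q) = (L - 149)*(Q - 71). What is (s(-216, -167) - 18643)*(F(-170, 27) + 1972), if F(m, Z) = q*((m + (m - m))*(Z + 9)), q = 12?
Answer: -4876047236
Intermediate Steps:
s(L, Q) = (-149 + L)*(-71 + Q)
F(m, Z) = 12*m*(9 + Z) (F(m, Z) = 12*((m + (m - m))*(Z + 9)) = 12*((m + 0)*(9 + Z)) = 12*(m*(9 + Z)) = 12*m*(9 + Z))
(s(-216, -167) - 18643)*(F(-170, 27) + 1972) = ((10579 - 149*(-167) - 71*(-216) - 216*(-167)) - 18643)*(12*(-170)*(9 + 27) + 1972) = ((10579 + 24883 + 15336 + 36072) - 18643)*(12*(-170)*36 + 1972) = (86870 - 18643)*(-73440 + 1972) = 68227*(-71468) = -4876047236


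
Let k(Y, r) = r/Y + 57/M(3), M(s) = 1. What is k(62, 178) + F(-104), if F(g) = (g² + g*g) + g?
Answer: 669224/31 ≈ 21588.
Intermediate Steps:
F(g) = g + 2*g² (F(g) = (g² + g²) + g = 2*g² + g = g + 2*g²)
k(Y, r) = 57 + r/Y (k(Y, r) = r/Y + 57/1 = r/Y + 57*1 = r/Y + 57 = 57 + r/Y)
k(62, 178) + F(-104) = (57 + 178/62) - 104*(1 + 2*(-104)) = (57 + 178*(1/62)) - 104*(1 - 208) = (57 + 89/31) - 104*(-207) = 1856/31 + 21528 = 669224/31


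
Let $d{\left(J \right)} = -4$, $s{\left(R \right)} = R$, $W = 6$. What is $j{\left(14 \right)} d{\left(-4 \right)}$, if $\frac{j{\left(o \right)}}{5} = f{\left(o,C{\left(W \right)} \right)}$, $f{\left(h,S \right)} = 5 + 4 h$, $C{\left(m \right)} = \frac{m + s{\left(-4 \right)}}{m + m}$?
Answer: $-1220$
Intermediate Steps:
$C{\left(m \right)} = \frac{-4 + m}{2 m}$ ($C{\left(m \right)} = \frac{m - 4}{m + m} = \frac{-4 + m}{2 m}$)
$j{\left(o \right)} = 25 + 20 o$ ($j{\left(o \right)} = 5 \left(5 + 4 o\right) = 25 + 20 o$)
$j{\left(14 \right)} d{\left(-4 \right)} = \left(25 + 20 \cdot 14\right) \left(-4\right) = \left(25 + 280\right) \left(-4\right) = 305 \left(-4\right) = -1220$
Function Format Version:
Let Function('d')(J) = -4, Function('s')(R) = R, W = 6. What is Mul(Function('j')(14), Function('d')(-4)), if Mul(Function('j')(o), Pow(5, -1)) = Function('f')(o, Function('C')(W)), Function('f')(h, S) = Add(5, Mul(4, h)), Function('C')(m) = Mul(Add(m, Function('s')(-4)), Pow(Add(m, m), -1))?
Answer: -1220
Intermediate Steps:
Function('C')(m) = Mul(Rational(1, 2), Pow(m, -1), Add(-4, m)) (Function('C')(m) = Mul(Add(m, -4), Pow(Add(m, m), -1)) = Mul(Add(-4, m), Pow(Mul(2, m), -1)) = Mul(Add(-4, m), Mul(Rational(1, 2), Pow(m, -1))) = Mul(Rational(1, 2), Pow(m, -1), Add(-4, m)))
Function('j')(o) = Add(25, Mul(20, o)) (Function('j')(o) = Mul(5, Add(5, Mul(4, o))) = Add(25, Mul(20, o)))
Mul(Function('j')(14), Function('d')(-4)) = Mul(Add(25, Mul(20, 14)), -4) = Mul(Add(25, 280), -4) = Mul(305, -4) = -1220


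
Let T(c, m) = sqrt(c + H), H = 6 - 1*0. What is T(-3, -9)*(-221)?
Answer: -221*sqrt(3) ≈ -382.78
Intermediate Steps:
H = 6 (H = 6 + 0 = 6)
T(c, m) = sqrt(6 + c) (T(c, m) = sqrt(c + 6) = sqrt(6 + c))
T(-3, -9)*(-221) = sqrt(6 - 3)*(-221) = sqrt(3)*(-221) = -221*sqrt(3)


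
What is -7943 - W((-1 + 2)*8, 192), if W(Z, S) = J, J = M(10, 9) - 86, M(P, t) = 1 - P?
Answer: -7848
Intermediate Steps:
J = -95 (J = (1 - 1*10) - 86 = (1 - 10) - 86 = -9 - 86 = -95)
W(Z, S) = -95
-7943 - W((-1 + 2)*8, 192) = -7943 - 1*(-95) = -7943 + 95 = -7848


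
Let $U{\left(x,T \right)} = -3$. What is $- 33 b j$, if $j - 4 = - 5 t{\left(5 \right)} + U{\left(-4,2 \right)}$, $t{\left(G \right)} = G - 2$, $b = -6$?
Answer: $-2772$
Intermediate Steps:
$t{\left(G \right)} = -2 + G$ ($t{\left(G \right)} = G - 2 = -2 + G$)
$j = -14$ ($j = 4 - \left(3 + 5 \left(-2 + 5\right)\right) = 4 - 18 = -14$)
$- 33 b j = \left(-33\right) \left(-6\right) \left(-14\right) = 198 \left(-14\right) = -2772$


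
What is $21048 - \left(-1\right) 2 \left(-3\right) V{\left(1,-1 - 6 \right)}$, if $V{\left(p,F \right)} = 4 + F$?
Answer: $21066$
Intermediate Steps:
$21048 - \left(-1\right) 2 \left(-3\right) V{\left(1,-1 - 6 \right)} = 21048 - \left(-1\right) 2 \left(-3\right) \left(4 - 7\right) = 21048 - \left(-2\right) \left(-3\right) \left(4 - 7\right) = 21048 - 6 \left(4 - 7\right) = 21048 - 6 \left(-3\right) = 21048 - -18 = 21048 + 18 = 21066$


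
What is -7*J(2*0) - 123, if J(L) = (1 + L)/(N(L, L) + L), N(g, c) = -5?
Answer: -608/5 ≈ -121.60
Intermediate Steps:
J(L) = (1 + L)/(-5 + L)
-7*J(2*0) - 123 = -7*(1 + 2*0)/(-5 + 2*0) - 123 = -7*(1 + 0)/(-5 + 0) - 123 = -7/(-5) - 123 = -(-7)/5 - 123 = -7*(-1/5) - 123 = 7/5 - 123 = -608/5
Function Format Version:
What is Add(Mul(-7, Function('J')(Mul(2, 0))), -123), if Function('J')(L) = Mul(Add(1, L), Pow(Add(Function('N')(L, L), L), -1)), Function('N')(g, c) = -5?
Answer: Rational(-608, 5) ≈ -121.60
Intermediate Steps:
Function('J')(L) = Mul(Pow(Add(-5, L), -1), Add(1, L)) (Function('J')(L) = Mul(Add(1, L), Pow(Add(-5, L), -1)) = Mul(Pow(Add(-5, L), -1), Add(1, L)))
Add(Mul(-7, Function('J')(Mul(2, 0))), -123) = Add(Mul(-7, Mul(Pow(Add(-5, Mul(2, 0)), -1), Add(1, Mul(2, 0)))), -123) = Add(Mul(-7, Mul(Pow(Add(-5, 0), -1), Add(1, 0))), -123) = Add(Mul(-7, Mul(Pow(-5, -1), 1)), -123) = Add(Mul(-7, Mul(Rational(-1, 5), 1)), -123) = Add(Mul(-7, Rational(-1, 5)), -123) = Add(Rational(7, 5), -123) = Rational(-608, 5)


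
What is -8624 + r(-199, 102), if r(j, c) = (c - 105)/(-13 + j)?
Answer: -1828285/212 ≈ -8624.0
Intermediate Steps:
r(j, c) = (-105 + c)/(-13 + j)
-8624 + r(-199, 102) = -8624 + (-105 + 102)/(-13 - 199) = -8624 - 3/(-212) = -8624 - 1/212*(-3) = -8624 + 3/212 = -1828285/212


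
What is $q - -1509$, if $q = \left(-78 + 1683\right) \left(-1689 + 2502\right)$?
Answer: $1306374$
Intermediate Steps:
$q = 1304865$ ($q = 1605 \cdot 813 = 1304865$)
$q - -1509 = 1304865 - -1509 = 1304865 + 1509 = 1306374$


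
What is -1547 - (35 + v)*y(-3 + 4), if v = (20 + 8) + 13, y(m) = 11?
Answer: -2383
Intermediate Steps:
v = 41 (v = 28 + 13 = 41)
-1547 - (35 + v)*y(-3 + 4) = -1547 - (35 + 41)*11 = -1547 - 76*11 = -1547 - 1*836 = -1547 - 836 = -2383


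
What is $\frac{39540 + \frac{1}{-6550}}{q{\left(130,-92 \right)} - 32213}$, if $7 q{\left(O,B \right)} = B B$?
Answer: $- \frac{1812908993}{1421526850} \approx -1.2753$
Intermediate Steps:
$q{\left(O,B \right)} = \frac{B^{2}}{7}$ ($q{\left(O,B \right)} = \frac{B B}{7} = \frac{B^{2}}{7}$)
$\frac{39540 + \frac{1}{-6550}}{q{\left(130,-92 \right)} - 32213} = \frac{39540 + \frac{1}{-6550}}{\frac{\left(-92\right)^{2}}{7} - 32213} = \frac{39540 - \frac{1}{6550}}{\frac{1}{7} \cdot 8464 - 32213} = \frac{258986999}{6550 \left(\frac{8464}{7} - 32213\right)} = \frac{258986999}{6550 \left(- \frac{217027}{7}\right)} = \frac{258986999}{6550} \left(- \frac{7}{217027}\right) = - \frac{1812908993}{1421526850}$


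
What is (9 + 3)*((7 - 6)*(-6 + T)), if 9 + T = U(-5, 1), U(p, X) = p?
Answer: -240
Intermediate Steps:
T = -14 (T = -9 - 5 = -14)
(9 + 3)*((7 - 6)*(-6 + T)) = (9 + 3)*((7 - 6)*(-6 - 14)) = 12*(1*(-20)) = 12*(-20) = -240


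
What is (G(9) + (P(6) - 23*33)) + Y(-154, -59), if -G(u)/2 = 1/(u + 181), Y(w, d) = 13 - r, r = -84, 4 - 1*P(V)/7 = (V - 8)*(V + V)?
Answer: -44271/95 ≈ -466.01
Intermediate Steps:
P(V) = 28 - 14*V*(-8 + V) (P(V) = 28 - 7*(V - 8)*(V + V) = 28 - 7*(-8 + V)*2*V = 28 - 14*V*(-8 + V))
Y(w, d) = 97 (Y(w, d) = 13 - 1*(-84) = 13 + 84 = 97)
G(u) = -2/(181 + u) (G(u) = -2/(u + 181) = -2/(181 + u))
(G(9) + (P(6) - 23*33)) + Y(-154, -59) = (-2/(181 + 9) + ((28 - 14*6**2 + 112*6) - 23*33)) + 97 = (-2/190 + ((28 - 14*36 + 672) - 759)) + 97 = (-2*1/190 + ((28 - 504 + 672) - 759)) + 97 = (-1/95 + (196 - 759)) + 97 = (-1/95 - 563) + 97 = -53486/95 + 97 = -44271/95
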